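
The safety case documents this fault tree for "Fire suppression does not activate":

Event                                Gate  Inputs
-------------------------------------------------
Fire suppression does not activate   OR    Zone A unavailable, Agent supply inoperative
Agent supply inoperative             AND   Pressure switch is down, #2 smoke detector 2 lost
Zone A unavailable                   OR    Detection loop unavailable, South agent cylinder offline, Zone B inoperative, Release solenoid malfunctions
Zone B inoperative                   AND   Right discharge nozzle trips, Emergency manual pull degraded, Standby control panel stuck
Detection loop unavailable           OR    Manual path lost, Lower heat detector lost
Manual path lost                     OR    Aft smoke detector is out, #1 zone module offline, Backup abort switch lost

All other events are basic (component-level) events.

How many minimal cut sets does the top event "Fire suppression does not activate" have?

8

Manual path lost [OR]: union of children's cut sets → 3 cut set(s).
Detection loop unavailable [OR]: union of children's cut sets → 4 cut set(s).
Zone B inoperative [AND]: one cut set from each child combined → 1 × 1 × 1 = 1 cut set(s).
Zone A unavailable [OR]: union of children's cut sets → 7 cut set(s).
Agent supply inoperative [AND]: one cut set from each child combined → 1 × 1 = 1 cut set(s).
Fire suppression does not activate [OR]: union of children's cut sets → 8 cut set(s).
Minimal cut sets: {Aft smoke detector is out}; {#1 zone module offline}; {Backup abort switch lost}; {Lower heat detector lost}; {South agent cylinder offline}; {Emergency manual pull degraded, Right discharge nozzle trips, Standby control panel stuck}; {Release solenoid malfunctions}; {#2 smoke detector 2 lost, Pressure switch is down}.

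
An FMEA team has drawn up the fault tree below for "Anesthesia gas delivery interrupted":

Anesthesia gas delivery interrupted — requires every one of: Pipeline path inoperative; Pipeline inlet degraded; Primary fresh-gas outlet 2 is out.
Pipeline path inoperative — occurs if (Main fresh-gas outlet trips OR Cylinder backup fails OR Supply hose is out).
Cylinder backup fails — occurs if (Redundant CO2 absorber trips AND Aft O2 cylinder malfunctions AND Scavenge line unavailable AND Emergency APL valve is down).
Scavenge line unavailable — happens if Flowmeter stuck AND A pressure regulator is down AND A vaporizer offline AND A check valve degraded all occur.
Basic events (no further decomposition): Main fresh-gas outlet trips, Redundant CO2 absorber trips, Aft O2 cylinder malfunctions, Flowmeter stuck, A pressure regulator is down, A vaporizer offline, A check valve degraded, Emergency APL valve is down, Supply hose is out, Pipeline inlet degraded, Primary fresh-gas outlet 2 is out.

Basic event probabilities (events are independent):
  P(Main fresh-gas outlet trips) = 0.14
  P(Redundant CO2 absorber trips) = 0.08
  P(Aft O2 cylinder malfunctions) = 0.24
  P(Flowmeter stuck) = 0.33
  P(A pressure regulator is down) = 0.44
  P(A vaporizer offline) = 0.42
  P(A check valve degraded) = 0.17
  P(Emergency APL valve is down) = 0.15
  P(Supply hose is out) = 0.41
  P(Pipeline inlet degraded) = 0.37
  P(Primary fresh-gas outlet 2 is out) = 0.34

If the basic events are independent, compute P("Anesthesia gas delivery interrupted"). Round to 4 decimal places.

0.0620

P(Scavenge line unavailable) [AND] = 0.33 × 0.44 × 0.42 × 0.17 = 0.010367
P(Cylinder backup fails) [AND] = 0.08 × 0.24 × 0.010367 × 0.15 = 0.000030
P(Pipeline path inoperative) [OR] = 1 − (1−0.14) × (1−0.000030) × (1−0.41) = 0.492615
P(Anesthesia gas delivery interrupted) [AND] = 0.492615 × 0.37 × 0.34 = 0.061971
Rounded to 4 decimal places: P(Anesthesia gas delivery interrupted) ≈ 0.0620.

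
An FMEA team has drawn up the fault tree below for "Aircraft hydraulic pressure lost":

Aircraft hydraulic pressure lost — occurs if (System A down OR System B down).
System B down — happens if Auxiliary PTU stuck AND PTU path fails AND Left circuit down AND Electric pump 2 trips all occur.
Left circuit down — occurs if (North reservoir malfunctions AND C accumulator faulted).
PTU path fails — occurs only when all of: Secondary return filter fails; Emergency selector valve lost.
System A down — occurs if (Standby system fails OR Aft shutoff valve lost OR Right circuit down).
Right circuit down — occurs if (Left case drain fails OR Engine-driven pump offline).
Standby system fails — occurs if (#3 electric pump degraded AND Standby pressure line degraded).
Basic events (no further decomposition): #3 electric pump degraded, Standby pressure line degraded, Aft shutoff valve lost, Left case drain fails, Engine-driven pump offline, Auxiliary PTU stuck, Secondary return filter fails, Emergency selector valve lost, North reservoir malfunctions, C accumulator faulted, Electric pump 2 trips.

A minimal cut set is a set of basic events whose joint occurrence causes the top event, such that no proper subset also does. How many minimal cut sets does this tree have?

5

Standby system fails [AND]: one cut set from each child combined → 1 × 1 = 1 cut set(s).
Right circuit down [OR]: union of children's cut sets → 2 cut set(s).
System A down [OR]: union of children's cut sets → 4 cut set(s).
PTU path fails [AND]: one cut set from each child combined → 1 × 1 = 1 cut set(s).
Left circuit down [AND]: one cut set from each child combined → 1 × 1 = 1 cut set(s).
System B down [AND]: one cut set from each child combined → 1 × 1 × 1 × 1 = 1 cut set(s).
Aircraft hydraulic pressure lost [OR]: union of children's cut sets → 5 cut set(s).
Minimal cut sets: {#3 electric pump degraded, Standby pressure line degraded}; {Aft shutoff valve lost}; {Left case drain fails}; {Engine-driven pump offline}; {Auxiliary PTU stuck, C accumulator faulted, Electric pump 2 trips, Emergency selector valve lost, North reservoir malfunctions, Secondary return filter fails}.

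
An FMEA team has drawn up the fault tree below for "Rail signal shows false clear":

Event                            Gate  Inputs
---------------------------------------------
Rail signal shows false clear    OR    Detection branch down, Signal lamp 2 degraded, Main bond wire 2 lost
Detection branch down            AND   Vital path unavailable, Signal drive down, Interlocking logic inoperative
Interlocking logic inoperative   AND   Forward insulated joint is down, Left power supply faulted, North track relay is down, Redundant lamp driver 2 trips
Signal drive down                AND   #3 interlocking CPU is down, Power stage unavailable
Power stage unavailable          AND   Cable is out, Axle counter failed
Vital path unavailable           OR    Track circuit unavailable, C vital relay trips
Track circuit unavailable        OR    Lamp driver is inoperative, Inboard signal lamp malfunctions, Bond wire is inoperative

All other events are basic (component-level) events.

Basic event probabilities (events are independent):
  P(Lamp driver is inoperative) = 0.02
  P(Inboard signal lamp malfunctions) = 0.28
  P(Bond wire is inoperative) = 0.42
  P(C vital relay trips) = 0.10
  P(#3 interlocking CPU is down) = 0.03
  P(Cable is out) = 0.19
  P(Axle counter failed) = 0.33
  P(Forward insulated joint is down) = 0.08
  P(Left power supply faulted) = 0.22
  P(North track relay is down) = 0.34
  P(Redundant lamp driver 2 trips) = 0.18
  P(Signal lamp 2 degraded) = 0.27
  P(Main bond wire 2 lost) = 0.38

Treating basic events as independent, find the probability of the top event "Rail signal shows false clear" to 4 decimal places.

P(Track circuit unavailable) [OR] = 1 − (1−0.02) × (1−0.28) × (1−0.42) = 0.590752
P(Vital path unavailable) [OR] = 1 − (1−0.590752) × (1−0.10) = 0.631677
P(Power stage unavailable) [AND] = 0.19 × 0.33 = 0.062700
P(Signal drive down) [AND] = 0.03 × 0.062700 = 0.001881
P(Interlocking logic inoperative) [AND] = 0.08 × 0.22 × 0.34 × 0.18 = 0.001077
P(Detection branch down) [AND] = 0.631677 × 0.001881 × 0.001077 = 0.000001
P(Rail signal shows false clear) [OR] = 1 − (1−0.000001) × (1−0.27) × (1−0.38) = 0.547400
Rounded to 4 decimal places: P(Rail signal shows false clear) ≈ 0.5474.

0.5474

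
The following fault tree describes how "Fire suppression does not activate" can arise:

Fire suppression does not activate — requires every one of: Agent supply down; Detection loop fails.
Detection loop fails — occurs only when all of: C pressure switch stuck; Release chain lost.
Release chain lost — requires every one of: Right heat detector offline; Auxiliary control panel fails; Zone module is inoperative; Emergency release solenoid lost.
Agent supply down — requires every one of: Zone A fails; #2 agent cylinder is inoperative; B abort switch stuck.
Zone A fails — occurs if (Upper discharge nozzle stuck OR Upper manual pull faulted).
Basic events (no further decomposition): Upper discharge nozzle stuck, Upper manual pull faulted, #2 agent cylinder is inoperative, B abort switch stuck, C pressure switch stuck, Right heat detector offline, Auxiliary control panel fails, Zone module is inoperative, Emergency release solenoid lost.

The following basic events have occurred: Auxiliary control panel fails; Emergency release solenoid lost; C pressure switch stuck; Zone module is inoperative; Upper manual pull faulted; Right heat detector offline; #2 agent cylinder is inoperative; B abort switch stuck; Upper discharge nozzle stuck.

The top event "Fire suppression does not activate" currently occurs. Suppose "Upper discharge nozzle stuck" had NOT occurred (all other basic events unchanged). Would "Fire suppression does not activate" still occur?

Yes

Counterfactual: set "Upper discharge nozzle stuck" to not occurred.
Zone A fails [OR]: Upper discharge nozzle stuck=not, Upper manual pull faulted=occurs → at least one input occurs → occurs.
Agent supply down [AND]: Zone A fails=occurs, #2 agent cylinder is inoperative=occurs, B abort switch stuck=occurs → all inputs occur → occurs.
Release chain lost [AND]: Right heat detector offline=occurs, Auxiliary control panel fails=occurs, Zone module is inoperative=occurs, Emergency release solenoid lost=occurs → all inputs occur → occurs.
Detection loop fails [AND]: C pressure switch stuck=occurs, Release chain lost=occurs → all inputs occur → occurs.
Fire suppression does not activate [AND]: Agent supply down=occurs, Detection loop fails=occurs → all inputs occur → occurs.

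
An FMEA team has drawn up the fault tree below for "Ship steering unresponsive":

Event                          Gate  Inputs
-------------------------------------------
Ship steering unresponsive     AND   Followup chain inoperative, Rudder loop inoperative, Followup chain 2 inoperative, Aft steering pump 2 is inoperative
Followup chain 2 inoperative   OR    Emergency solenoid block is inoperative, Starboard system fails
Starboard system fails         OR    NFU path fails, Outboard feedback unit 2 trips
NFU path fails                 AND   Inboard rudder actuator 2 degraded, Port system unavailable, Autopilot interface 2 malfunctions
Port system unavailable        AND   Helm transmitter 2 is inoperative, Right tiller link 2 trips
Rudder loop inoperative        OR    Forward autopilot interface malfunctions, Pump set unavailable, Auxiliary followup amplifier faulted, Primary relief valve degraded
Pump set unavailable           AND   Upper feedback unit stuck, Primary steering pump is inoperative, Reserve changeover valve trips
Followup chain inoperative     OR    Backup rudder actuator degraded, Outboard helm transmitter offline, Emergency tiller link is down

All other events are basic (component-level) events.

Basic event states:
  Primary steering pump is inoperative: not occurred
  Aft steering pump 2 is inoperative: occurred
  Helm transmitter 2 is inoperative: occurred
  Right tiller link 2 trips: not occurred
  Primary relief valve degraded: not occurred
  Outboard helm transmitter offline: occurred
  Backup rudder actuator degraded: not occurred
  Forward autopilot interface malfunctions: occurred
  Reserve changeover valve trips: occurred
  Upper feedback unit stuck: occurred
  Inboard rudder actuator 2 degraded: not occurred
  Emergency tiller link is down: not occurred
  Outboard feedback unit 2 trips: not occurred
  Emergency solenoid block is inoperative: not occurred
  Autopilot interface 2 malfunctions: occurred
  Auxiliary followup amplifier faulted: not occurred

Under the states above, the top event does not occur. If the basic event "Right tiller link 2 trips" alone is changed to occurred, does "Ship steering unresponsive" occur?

Counterfactual: set "Right tiller link 2 trips" to occurred.
Followup chain inoperative [OR]: Backup rudder actuator degraded=not, Outboard helm transmitter offline=occurs, Emergency tiller link is down=not → at least one input occurs → occurs.
Pump set unavailable [AND]: Upper feedback unit stuck=occurs, Primary steering pump is inoperative=not, Reserve changeover valve trips=occurs → not all inputs occur → does not occur.
Rudder loop inoperative [OR]: Forward autopilot interface malfunctions=occurs, Pump set unavailable=not, Auxiliary followup amplifier faulted=not, Primary relief valve degraded=not → at least one input occurs → occurs.
Port system unavailable [AND]: Helm transmitter 2 is inoperative=occurs, Right tiller link 2 trips=occurs → all inputs occur → occurs.
NFU path fails [AND]: Inboard rudder actuator 2 degraded=not, Port system unavailable=occurs, Autopilot interface 2 malfunctions=occurs → not all inputs occur → does not occur.
Starboard system fails [OR]: NFU path fails=not, Outboard feedback unit 2 trips=not → no input occurs → does not occur.
Followup chain 2 inoperative [OR]: Emergency solenoid block is inoperative=not, Starboard system fails=not → no input occurs → does not occur.
Ship steering unresponsive [AND]: Followup chain inoperative=occurs, Rudder loop inoperative=occurs, Followup chain 2 inoperative=not, Aft steering pump 2 is inoperative=occurs → not all inputs occur → does not occur.

No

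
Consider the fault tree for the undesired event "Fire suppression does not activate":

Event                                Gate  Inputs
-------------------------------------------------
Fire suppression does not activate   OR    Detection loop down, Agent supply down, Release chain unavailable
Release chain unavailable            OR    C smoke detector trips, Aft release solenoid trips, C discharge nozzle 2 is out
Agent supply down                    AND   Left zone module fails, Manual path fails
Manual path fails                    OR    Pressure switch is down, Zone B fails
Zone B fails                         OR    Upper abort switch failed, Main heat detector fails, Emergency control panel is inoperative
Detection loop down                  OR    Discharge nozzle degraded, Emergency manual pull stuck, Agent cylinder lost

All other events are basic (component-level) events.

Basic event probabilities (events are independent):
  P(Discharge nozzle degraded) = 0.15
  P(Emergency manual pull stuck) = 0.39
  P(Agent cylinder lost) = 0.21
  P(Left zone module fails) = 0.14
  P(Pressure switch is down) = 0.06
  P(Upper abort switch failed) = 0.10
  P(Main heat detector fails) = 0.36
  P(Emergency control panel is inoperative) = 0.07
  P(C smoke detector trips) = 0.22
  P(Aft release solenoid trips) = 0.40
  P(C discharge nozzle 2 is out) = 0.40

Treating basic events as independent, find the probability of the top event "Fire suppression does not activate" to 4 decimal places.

P(Detection loop down) [OR] = 1 − (1−0.15) × (1−0.39) × (1−0.21) = 0.590385
P(Zone B fails) [OR] = 1 − (1−0.10) × (1−0.36) × (1−0.07) = 0.464320
P(Manual path fails) [OR] = 1 − (1−0.06) × (1−0.464320) = 0.496461
P(Agent supply down) [AND] = 0.14 × 0.496461 = 0.069505
P(Release chain unavailable) [OR] = 1 − (1−0.22) × (1−0.40) × (1−0.40) = 0.719200
P(Fire suppression does not activate) [OR] = 1 − (1−0.590385) × (1−0.069505) × (1−0.719200) = 0.892975
Rounded to 4 decimal places: P(Fire suppression does not activate) ≈ 0.8930.

0.8930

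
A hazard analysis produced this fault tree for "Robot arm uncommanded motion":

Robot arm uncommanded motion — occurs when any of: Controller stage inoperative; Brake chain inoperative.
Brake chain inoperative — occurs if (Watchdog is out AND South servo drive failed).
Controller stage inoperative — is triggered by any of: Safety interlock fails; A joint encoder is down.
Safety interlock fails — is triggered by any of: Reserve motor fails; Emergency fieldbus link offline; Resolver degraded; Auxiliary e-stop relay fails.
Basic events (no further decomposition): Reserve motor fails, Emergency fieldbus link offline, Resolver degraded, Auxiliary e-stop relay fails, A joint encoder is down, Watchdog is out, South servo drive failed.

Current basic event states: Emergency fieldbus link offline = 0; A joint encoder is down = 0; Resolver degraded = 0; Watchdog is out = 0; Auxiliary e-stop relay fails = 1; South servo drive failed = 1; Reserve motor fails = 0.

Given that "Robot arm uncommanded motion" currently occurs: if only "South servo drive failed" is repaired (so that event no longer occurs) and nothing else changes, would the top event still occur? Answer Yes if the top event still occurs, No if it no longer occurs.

Counterfactual: set "South servo drive failed" to not occurred.
Safety interlock fails [OR]: Reserve motor fails=not, Emergency fieldbus link offline=not, Resolver degraded=not, Auxiliary e-stop relay fails=occurs → at least one input occurs → occurs.
Controller stage inoperative [OR]: Safety interlock fails=occurs, A joint encoder is down=not → at least one input occurs → occurs.
Brake chain inoperative [AND]: Watchdog is out=not, South servo drive failed=not → not all inputs occur → does not occur.
Robot arm uncommanded motion [OR]: Controller stage inoperative=occurs, Brake chain inoperative=not → at least one input occurs → occurs.

Yes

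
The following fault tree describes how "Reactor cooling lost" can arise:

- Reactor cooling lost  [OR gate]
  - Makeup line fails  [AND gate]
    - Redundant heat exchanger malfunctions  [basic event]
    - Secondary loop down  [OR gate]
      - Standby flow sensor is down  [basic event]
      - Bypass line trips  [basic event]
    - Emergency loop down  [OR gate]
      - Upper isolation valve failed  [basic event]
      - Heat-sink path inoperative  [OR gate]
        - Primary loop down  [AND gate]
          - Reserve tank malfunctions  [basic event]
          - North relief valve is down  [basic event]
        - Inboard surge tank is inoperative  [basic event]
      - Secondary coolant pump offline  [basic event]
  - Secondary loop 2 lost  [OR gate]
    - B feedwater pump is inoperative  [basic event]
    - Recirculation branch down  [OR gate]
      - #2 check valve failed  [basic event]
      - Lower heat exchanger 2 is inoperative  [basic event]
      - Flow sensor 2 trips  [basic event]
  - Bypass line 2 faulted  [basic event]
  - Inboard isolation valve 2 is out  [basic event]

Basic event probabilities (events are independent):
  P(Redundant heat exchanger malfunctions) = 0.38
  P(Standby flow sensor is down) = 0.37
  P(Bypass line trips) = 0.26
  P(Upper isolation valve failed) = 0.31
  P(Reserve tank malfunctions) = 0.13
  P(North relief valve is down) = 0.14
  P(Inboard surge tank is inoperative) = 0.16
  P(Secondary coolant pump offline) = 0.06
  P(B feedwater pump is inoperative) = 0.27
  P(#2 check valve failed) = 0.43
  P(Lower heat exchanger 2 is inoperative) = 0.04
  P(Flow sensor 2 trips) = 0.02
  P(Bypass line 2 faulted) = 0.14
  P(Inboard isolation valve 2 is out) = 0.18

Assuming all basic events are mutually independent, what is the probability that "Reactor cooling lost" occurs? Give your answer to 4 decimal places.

0.7500

P(Secondary loop down) [OR] = 1 − (1−0.37) × (1−0.26) = 0.533800
P(Primary loop down) [AND] = 0.13 × 0.14 = 0.018200
P(Heat-sink path inoperative) [OR] = 1 − (1−0.018200) × (1−0.16) = 0.175288
P(Emergency loop down) [OR] = 1 − (1−0.31) × (1−0.175288) × (1−0.06) = 0.465092
P(Makeup line fails) [AND] = 0.38 × 0.533800 × 0.465092 = 0.094341
P(Recirculation branch down) [OR] = 1 − (1−0.43) × (1−0.04) × (1−0.02) = 0.463744
P(Secondary loop 2 lost) [OR] = 1 − (1−0.27) × (1−0.463744) = 0.608533
P(Reactor cooling lost) [OR] = 1 − (1−0.094341) × (1−0.608533) × (1−0.14) × (1−0.18) = 0.749981
Rounded to 4 decimal places: P(Reactor cooling lost) ≈ 0.7500.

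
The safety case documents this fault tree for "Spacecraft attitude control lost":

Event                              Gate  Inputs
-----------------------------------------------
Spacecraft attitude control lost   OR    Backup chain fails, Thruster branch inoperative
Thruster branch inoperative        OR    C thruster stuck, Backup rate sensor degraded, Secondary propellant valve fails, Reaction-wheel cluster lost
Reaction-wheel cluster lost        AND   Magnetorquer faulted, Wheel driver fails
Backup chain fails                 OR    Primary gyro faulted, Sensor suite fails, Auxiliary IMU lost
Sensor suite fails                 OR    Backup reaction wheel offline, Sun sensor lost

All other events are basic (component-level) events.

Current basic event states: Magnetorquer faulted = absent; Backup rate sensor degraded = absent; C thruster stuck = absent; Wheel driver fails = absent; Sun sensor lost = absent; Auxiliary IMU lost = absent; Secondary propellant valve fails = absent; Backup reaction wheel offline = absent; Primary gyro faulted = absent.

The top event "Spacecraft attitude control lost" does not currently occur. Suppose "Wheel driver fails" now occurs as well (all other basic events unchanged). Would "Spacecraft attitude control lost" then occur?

No

Counterfactual: set "Wheel driver fails" to occurred.
Sensor suite fails [OR]: Backup reaction wheel offline=not, Sun sensor lost=not → no input occurs → does not occur.
Backup chain fails [OR]: Primary gyro faulted=not, Sensor suite fails=not, Auxiliary IMU lost=not → no input occurs → does not occur.
Reaction-wheel cluster lost [AND]: Magnetorquer faulted=not, Wheel driver fails=occurs → not all inputs occur → does not occur.
Thruster branch inoperative [OR]: C thruster stuck=not, Backup rate sensor degraded=not, Secondary propellant valve fails=not, Reaction-wheel cluster lost=not → no input occurs → does not occur.
Spacecraft attitude control lost [OR]: Backup chain fails=not, Thruster branch inoperative=not → no input occurs → does not occur.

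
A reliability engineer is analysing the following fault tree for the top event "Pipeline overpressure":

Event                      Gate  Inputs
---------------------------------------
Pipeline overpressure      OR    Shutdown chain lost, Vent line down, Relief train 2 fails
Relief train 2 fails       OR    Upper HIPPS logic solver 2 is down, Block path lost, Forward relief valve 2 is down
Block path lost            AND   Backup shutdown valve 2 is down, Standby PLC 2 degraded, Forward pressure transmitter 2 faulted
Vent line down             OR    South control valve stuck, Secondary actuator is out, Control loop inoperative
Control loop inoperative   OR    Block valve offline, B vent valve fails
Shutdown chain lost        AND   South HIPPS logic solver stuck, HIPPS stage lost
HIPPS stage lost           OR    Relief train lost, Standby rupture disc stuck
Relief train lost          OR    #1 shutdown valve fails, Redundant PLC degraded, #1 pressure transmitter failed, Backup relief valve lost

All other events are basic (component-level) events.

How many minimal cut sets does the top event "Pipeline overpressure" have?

Relief train lost [OR]: union of children's cut sets → 4 cut set(s).
HIPPS stage lost [OR]: union of children's cut sets → 5 cut set(s).
Shutdown chain lost [AND]: one cut set from each child combined → 1 × 5 = 5 cut set(s).
Control loop inoperative [OR]: union of children's cut sets → 2 cut set(s).
Vent line down [OR]: union of children's cut sets → 4 cut set(s).
Block path lost [AND]: one cut set from each child combined → 1 × 1 × 1 = 1 cut set(s).
Relief train 2 fails [OR]: union of children's cut sets → 3 cut set(s).
Pipeline overpressure [OR]: union of children's cut sets → 12 cut set(s).

12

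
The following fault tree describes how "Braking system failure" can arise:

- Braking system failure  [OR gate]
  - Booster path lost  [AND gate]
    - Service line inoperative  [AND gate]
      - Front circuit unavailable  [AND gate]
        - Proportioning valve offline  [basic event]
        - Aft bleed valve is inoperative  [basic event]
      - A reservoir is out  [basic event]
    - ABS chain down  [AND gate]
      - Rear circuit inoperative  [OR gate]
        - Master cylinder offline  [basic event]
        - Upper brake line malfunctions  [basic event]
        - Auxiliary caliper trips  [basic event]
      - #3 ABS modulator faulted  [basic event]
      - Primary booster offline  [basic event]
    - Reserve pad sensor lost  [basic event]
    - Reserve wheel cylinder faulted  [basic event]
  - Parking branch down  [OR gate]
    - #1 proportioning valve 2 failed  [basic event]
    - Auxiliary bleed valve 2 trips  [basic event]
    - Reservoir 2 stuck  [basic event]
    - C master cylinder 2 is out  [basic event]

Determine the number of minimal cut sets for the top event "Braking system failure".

7

Front circuit unavailable [AND]: one cut set from each child combined → 1 × 1 = 1 cut set(s).
Service line inoperative [AND]: one cut set from each child combined → 1 × 1 = 1 cut set(s).
Rear circuit inoperative [OR]: union of children's cut sets → 3 cut set(s).
ABS chain down [AND]: one cut set from each child combined → 3 × 1 × 1 = 3 cut set(s).
Booster path lost [AND]: one cut set from each child combined → 1 × 3 × 1 × 1 = 3 cut set(s).
Parking branch down [OR]: union of children's cut sets → 4 cut set(s).
Braking system failure [OR]: union of children's cut sets → 7 cut set(s).
Minimal cut sets: {#3 ABS modulator faulted, A reservoir is out, Aft bleed valve is inoperative, Master cylinder offline, Primary booster offline, Proportioning valve offline, Reserve pad sensor lost, Reserve wheel cylinder faulted}; {#3 ABS modulator faulted, A reservoir is out, Aft bleed valve is inoperative, Primary booster offline, Proportioning valve offline, Reserve pad sensor lost, Reserve wheel cylinder faulted, Upper brake line malfunctions}; {#3 ABS modulator faulted, A reservoir is out, Aft bleed valve is inoperative, Auxiliary caliper trips, Primary booster offline, Proportioning valve offline, Reserve pad sensor lost, Reserve wheel cylinder faulted}; {#1 proportioning valve 2 failed}; {Auxiliary bleed valve 2 trips}; {Reservoir 2 stuck}; {C master cylinder 2 is out}.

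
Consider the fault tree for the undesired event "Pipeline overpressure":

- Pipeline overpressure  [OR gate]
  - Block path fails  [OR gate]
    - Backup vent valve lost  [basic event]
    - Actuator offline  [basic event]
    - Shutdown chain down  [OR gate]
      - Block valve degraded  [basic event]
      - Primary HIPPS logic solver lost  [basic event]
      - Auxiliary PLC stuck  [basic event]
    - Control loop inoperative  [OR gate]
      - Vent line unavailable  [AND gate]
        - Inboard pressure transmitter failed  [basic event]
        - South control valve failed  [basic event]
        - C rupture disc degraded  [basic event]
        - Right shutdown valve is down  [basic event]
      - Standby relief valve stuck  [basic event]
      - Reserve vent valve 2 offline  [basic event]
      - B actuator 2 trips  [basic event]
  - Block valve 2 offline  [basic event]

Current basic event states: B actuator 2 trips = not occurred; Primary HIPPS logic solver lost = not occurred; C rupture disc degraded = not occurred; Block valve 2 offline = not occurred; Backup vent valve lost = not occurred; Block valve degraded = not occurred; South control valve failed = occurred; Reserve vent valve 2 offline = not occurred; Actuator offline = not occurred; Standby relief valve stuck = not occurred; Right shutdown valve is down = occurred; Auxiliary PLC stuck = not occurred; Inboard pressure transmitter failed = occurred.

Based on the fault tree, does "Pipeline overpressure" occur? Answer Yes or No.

No

Shutdown chain down [OR]: Block valve degraded=not, Primary HIPPS logic solver lost=not, Auxiliary PLC stuck=not → no input occurs → does not occur.
Vent line unavailable [AND]: Inboard pressure transmitter failed=occurs, South control valve failed=occurs, C rupture disc degraded=not, Right shutdown valve is down=occurs → not all inputs occur → does not occur.
Control loop inoperative [OR]: Vent line unavailable=not, Standby relief valve stuck=not, Reserve vent valve 2 offline=not, B actuator 2 trips=not → no input occurs → does not occur.
Block path fails [OR]: Backup vent valve lost=not, Actuator offline=not, Shutdown chain down=not, Control loop inoperative=not → no input occurs → does not occur.
Pipeline overpressure [OR]: Block path fails=not, Block valve 2 offline=not → no input occurs → does not occur.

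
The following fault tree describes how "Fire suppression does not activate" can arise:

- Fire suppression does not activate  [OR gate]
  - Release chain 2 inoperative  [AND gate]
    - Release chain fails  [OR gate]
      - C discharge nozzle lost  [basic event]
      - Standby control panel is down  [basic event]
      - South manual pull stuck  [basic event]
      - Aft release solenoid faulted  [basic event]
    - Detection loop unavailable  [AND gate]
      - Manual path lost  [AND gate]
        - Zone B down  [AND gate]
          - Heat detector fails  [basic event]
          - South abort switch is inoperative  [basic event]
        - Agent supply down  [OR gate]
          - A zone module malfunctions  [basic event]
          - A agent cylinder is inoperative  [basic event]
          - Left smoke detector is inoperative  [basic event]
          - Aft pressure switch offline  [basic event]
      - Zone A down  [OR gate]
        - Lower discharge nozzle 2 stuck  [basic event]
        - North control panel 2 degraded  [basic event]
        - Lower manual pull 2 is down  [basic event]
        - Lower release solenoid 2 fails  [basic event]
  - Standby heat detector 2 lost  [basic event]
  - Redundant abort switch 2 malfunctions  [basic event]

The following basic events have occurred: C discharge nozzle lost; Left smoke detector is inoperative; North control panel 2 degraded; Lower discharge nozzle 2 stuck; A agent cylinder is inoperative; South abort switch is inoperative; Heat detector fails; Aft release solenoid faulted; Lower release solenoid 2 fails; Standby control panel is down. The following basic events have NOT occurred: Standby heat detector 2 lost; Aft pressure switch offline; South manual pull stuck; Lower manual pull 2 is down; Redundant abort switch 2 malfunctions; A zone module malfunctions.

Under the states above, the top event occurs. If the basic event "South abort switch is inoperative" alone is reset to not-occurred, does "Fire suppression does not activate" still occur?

Counterfactual: set "South abort switch is inoperative" to not occurred.
Release chain fails [OR]: C discharge nozzle lost=occurs, Standby control panel is down=occurs, South manual pull stuck=not, Aft release solenoid faulted=occurs → at least one input occurs → occurs.
Zone B down [AND]: Heat detector fails=occurs, South abort switch is inoperative=not → not all inputs occur → does not occur.
Agent supply down [OR]: A zone module malfunctions=not, A agent cylinder is inoperative=occurs, Left smoke detector is inoperative=occurs, Aft pressure switch offline=not → at least one input occurs → occurs.
Manual path lost [AND]: Zone B down=not, Agent supply down=occurs → not all inputs occur → does not occur.
Zone A down [OR]: Lower discharge nozzle 2 stuck=occurs, North control panel 2 degraded=occurs, Lower manual pull 2 is down=not, Lower release solenoid 2 fails=occurs → at least one input occurs → occurs.
Detection loop unavailable [AND]: Manual path lost=not, Zone A down=occurs → not all inputs occur → does not occur.
Release chain 2 inoperative [AND]: Release chain fails=occurs, Detection loop unavailable=not → not all inputs occur → does not occur.
Fire suppression does not activate [OR]: Release chain 2 inoperative=not, Standby heat detector 2 lost=not, Redundant abort switch 2 malfunctions=not → no input occurs → does not occur.

No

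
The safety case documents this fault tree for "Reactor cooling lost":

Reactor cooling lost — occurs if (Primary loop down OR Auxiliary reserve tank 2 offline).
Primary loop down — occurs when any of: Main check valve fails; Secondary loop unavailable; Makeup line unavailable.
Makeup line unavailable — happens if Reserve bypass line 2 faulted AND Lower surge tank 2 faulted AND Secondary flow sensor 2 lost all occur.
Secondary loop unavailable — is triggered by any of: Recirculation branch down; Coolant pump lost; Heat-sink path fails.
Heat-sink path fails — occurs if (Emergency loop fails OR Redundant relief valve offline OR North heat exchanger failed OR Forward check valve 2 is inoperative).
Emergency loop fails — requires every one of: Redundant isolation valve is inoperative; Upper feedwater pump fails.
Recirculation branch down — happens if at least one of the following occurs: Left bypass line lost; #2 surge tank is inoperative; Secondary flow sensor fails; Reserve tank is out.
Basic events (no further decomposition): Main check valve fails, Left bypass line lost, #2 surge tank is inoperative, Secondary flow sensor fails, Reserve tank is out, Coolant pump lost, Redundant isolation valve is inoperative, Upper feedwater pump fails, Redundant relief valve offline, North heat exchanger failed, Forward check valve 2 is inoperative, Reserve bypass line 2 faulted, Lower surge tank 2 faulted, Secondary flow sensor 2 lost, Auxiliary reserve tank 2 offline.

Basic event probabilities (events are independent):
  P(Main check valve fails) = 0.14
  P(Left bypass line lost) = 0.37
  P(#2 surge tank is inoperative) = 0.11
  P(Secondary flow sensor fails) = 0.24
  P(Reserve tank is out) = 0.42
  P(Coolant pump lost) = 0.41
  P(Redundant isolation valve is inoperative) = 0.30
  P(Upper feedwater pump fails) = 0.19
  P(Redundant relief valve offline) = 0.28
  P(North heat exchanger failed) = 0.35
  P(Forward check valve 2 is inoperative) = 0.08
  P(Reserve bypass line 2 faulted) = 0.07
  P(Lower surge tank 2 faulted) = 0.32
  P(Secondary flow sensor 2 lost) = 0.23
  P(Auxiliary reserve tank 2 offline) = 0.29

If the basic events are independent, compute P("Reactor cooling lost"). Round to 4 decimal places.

0.9640

P(Recirculation branch down) [OR] = 1 − (1−0.37) × (1−0.11) × (1−0.24) × (1−0.42) = 0.752843
P(Emergency loop fails) [AND] = 0.30 × 0.19 = 0.057000
P(Heat-sink path fails) [OR] = 1 − (1−0.057000) × (1−0.28) × (1−0.35) × (1−0.08) = 0.593982
P(Secondary loop unavailable) [OR] = 1 − (1−0.752843) × (1−0.41) × (1−0.593982) = 0.940793
P(Makeup line unavailable) [AND] = 0.07 × 0.32 × 0.23 = 0.005152
P(Primary loop down) [OR] = 1 − (1−0.14) × (1−0.940793) × (1−0.005152) = 0.949344
P(Reactor cooling lost) [OR] = 1 − (1−0.949344) × (1−0.29) = 0.964034
Rounded to 4 decimal places: P(Reactor cooling lost) ≈ 0.9640.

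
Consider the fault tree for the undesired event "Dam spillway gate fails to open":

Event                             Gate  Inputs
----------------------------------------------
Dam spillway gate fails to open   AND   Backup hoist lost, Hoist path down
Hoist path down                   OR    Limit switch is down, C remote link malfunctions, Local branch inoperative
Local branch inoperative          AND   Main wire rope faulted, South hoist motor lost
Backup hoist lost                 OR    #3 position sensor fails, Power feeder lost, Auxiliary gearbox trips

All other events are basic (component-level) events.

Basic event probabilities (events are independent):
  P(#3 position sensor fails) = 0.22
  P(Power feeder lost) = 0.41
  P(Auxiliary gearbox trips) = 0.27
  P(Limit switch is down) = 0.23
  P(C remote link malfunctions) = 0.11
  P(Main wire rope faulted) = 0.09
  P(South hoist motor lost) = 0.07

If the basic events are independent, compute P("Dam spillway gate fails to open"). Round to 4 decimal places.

0.2118

P(Backup hoist lost) [OR] = 1 − (1−0.22) × (1−0.41) × (1−0.27) = 0.664054
P(Local branch inoperative) [AND] = 0.09 × 0.07 = 0.006300
P(Hoist path down) [OR] = 1 − (1−0.23) × (1−0.11) × (1−0.006300) = 0.319017
P(Dam spillway gate fails to open) [AND] = 0.664054 × 0.319017 = 0.211845
Rounded to 4 decimal places: P(Dam spillway gate fails to open) ≈ 0.2118.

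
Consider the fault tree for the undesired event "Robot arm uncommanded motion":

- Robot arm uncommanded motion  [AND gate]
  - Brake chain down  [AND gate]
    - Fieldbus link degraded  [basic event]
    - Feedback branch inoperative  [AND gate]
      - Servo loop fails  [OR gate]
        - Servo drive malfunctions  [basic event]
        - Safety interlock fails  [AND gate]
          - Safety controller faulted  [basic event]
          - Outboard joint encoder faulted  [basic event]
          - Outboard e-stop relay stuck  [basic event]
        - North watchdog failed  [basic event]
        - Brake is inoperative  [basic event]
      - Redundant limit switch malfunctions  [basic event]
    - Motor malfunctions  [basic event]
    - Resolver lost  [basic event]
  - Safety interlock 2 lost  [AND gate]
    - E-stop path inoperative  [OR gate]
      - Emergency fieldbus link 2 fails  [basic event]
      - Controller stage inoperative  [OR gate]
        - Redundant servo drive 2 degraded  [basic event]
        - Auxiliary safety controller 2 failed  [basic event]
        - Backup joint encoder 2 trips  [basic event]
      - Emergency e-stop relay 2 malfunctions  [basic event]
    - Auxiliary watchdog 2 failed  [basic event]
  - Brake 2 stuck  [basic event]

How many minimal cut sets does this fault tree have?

20

Safety interlock fails [AND]: one cut set from each child combined → 1 × 1 × 1 = 1 cut set(s).
Servo loop fails [OR]: union of children's cut sets → 4 cut set(s).
Feedback branch inoperative [AND]: one cut set from each child combined → 4 × 1 = 4 cut set(s).
Brake chain down [AND]: one cut set from each child combined → 1 × 4 × 1 × 1 = 4 cut set(s).
Controller stage inoperative [OR]: union of children's cut sets → 3 cut set(s).
E-stop path inoperative [OR]: union of children's cut sets → 5 cut set(s).
Safety interlock 2 lost [AND]: one cut set from each child combined → 5 × 1 = 5 cut set(s).
Robot arm uncommanded motion [AND]: one cut set from each child combined → 4 × 5 × 1 = 20 cut set(s).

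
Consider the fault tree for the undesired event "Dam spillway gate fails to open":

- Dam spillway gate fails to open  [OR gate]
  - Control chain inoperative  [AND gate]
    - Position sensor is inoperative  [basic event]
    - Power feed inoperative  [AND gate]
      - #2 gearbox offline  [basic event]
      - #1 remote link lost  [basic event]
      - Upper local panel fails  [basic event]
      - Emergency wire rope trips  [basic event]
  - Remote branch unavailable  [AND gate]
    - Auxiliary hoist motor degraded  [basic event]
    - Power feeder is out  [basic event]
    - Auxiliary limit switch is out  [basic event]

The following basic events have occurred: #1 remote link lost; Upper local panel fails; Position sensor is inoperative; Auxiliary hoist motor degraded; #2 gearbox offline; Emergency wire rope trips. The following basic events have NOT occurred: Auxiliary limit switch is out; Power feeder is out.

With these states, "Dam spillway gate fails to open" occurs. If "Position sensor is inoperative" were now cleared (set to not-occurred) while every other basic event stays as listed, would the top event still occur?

No

Counterfactual: set "Position sensor is inoperative" to not occurred.
Power feed inoperative [AND]: #2 gearbox offline=occurs, #1 remote link lost=occurs, Upper local panel fails=occurs, Emergency wire rope trips=occurs → all inputs occur → occurs.
Control chain inoperative [AND]: Position sensor is inoperative=not, Power feed inoperative=occurs → not all inputs occur → does not occur.
Remote branch unavailable [AND]: Auxiliary hoist motor degraded=occurs, Power feeder is out=not, Auxiliary limit switch is out=not → not all inputs occur → does not occur.
Dam spillway gate fails to open [OR]: Control chain inoperative=not, Remote branch unavailable=not → no input occurs → does not occur.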